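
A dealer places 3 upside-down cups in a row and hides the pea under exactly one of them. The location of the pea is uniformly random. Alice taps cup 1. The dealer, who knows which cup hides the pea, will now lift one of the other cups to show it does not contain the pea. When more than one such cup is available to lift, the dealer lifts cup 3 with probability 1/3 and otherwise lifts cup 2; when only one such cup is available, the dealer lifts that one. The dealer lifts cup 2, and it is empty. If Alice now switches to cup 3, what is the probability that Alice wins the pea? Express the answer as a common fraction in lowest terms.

Condition on the true location of the pea.
If it is under cup 1 (prior 1/3): cup 3 is available but not opened, probability 2/3; weight (1/3)·(2/3) = 2/9.
If it is under cup 2 (prior 1/3): the dealer opened cup 2, so this case is ruled out; weight (1/3)·0 = 0.
If it is under cup 3 (prior 1/3): only cup 2 is available, probability 1; weight (1/3)·1 = 1/3.
The weights sum to 5/9.
So P(the pea under cup 3 | the dealer opened cup 2) = (1/3) / (5/9) = 3/5.

3/5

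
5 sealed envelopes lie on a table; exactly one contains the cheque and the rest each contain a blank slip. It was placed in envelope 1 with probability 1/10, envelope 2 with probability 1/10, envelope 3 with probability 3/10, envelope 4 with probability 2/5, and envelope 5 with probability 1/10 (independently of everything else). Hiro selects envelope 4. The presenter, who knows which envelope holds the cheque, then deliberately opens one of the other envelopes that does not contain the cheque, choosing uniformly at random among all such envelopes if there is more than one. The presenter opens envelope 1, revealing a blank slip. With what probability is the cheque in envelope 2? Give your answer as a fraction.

Condition on the true location of the cheque.
If it is in envelope 1 (prior 1/10): the presenter opened envelope 1, so this case is ruled out; weight (1/10)·0 = 0.
If it is in either of envelopes 2 and 5 (prior 1/10 each): the presenter has 3 equally likely choices, so probability 1/3; weight (1/10)·(1/3) = 1/30 each.
If it is in envelope 3 (prior 3/10): the presenter has 3 equally likely choices, so probability 1/3; weight (3/10)·(1/3) = 1/10.
If it is in envelope 4 (prior 2/5): the presenter has 4 equally likely choices, so probability 1/4; weight (2/5)·(1/4) = 1/10.
The weights sum to 4/15.
So P(the cheque in envelope 2 | the presenter opened envelope 1) = (1/30) / (4/15) = 1/8.

1/8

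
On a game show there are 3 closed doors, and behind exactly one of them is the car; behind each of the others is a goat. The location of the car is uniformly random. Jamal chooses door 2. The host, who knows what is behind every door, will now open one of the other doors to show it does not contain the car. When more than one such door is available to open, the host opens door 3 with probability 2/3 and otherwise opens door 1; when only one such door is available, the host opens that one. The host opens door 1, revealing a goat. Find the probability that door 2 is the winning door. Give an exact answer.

Consider each possible location of the car in turn.
If it is behind door 1 (prior 1/3): the host opened door 1, so this case is ruled out; weight (1/3)·0 = 0.
If it is behind door 2 (prior 1/3): door 3 is available but not opened, probability 1/3; weight (1/3)·(1/3) = 1/9.
If it is behind door 3 (prior 1/3): only door 1 is available, probability 1; weight (1/3)·1 = 1/3.
The weights sum to 4/9.
So P(the car behind door 2 | the host opened door 1) = (1/9) / (4/9) = 1/4.

1/4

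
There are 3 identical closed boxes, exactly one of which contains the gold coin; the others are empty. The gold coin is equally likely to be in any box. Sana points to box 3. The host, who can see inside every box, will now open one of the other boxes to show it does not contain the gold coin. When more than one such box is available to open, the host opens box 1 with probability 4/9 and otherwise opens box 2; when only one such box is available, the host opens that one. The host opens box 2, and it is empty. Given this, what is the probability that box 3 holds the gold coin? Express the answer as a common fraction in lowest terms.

5/14

Apply Bayes' rule, conditioning on where the gold coin actually is.
If it is in box 1 (prior 1/3): only box 2 is available, probability 1; weight (1/3)·1 = 1/3.
If it is in box 2 (prior 1/3): the host opened box 2, so this case is ruled out; weight (1/3)·0 = 0.
If it is in box 3 (prior 1/3): box 1 is available but not opened, probability 5/9; weight (1/3)·(5/9) = 5/27.
The weights sum to 14/27.
So P(the gold coin in box 3 | the host opened box 2) = (5/27) / (14/27) = 5/14.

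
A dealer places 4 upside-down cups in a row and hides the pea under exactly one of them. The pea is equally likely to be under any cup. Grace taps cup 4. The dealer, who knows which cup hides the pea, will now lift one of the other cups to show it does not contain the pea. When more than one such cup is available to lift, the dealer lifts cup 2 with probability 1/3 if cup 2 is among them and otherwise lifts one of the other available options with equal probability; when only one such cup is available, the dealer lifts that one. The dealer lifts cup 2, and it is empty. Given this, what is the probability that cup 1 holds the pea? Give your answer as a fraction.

1/3

Apply Bayes' rule, conditioning on where the pea actually is.
If it is under any of cups 1, 3, and 4 (prior 1/4 each): cup 2 is available, opened with probability 1/3; weight (1/4)·(1/3) = 1/12 each.
If it is under cup 2 (prior 1/4): the dealer opened cup 2, so this case is ruled out; weight (1/4)·0 = 0.
The weights sum to 1/4.
So P(the pea under cup 1 | the dealer opened cup 2) = (1/12) / (1/4) = 1/3.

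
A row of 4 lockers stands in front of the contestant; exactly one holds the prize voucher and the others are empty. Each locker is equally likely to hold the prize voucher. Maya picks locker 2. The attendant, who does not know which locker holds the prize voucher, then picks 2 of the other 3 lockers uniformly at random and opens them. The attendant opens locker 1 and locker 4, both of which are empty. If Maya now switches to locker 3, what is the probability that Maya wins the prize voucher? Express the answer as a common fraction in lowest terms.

1/2

Because the attendant chose which lockers to open without knowing where the prize voucher is, the choice is independent of the prize location. Learning that none of the 2 opened lockers holds the prize voucher simply rules out those 2 locations and leaves the remaining 2 lockers still equally likely by symmetry.
So P(the prize voucher in locker 3) = 1/2.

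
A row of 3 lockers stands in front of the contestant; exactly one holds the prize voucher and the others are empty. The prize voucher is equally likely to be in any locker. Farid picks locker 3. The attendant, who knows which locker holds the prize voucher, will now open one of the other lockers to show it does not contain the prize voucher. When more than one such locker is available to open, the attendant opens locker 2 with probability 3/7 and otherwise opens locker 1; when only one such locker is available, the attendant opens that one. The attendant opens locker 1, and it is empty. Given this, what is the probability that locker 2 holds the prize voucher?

Condition on the true location of the prize voucher.
If it is in locker 1 (prior 1/3): the attendant opened locker 1, so this case is ruled out; weight (1/3)·0 = 0.
If it is in locker 2 (prior 1/3): only locker 1 is available, probability 1; weight (1/3)·1 = 1/3.
If it is in locker 3 (prior 1/3): locker 2 is available but not opened, probability 4/7; weight (1/3)·(4/7) = 4/21.
The weights sum to 11/21.
So P(the prize voucher in locker 2 | the attendant opened locker 1) = (1/3) / (11/21) = 7/11.

7/11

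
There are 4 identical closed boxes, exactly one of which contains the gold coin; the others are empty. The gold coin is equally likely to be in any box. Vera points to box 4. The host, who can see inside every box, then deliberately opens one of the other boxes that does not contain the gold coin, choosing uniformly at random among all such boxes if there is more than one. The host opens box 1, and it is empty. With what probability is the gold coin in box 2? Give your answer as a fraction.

Apply Bayes' rule, conditioning on where the gold coin actually is.
If it is in box 1 (prior 1/4): the host opened box 1, so this case is ruled out; weight (1/4)·0 = 0.
If it is in either of boxes 2 and 3 (prior 1/4 each): the host has 2 equally likely choices, so probability 1/2; weight (1/4)·(1/2) = 1/8 each.
If it is in box 4 (prior 1/4): the host has 3 equally likely choices, so probability 1/3; weight (1/4)·(1/3) = 1/12.
The weights sum to 1/3.
So P(the gold coin in box 2 | the host opened box 1) = (1/8) / (1/3) = 3/8.

3/8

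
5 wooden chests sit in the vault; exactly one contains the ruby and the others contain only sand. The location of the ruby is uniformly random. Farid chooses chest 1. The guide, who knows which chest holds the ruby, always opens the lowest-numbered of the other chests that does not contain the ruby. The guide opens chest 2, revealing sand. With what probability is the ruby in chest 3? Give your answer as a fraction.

Apply Bayes' rule, conditioning on where the ruby actually is.
If it is in any of chests 1, 3, 4, and 5 (prior 1/5 each): chest 2 is the lowest-numbered option available, probability 1; weight (1/5)·1 = 1/5 each.
If it is in chest 2 (prior 1/5): the guide opened chest 2, so this case is ruled out; weight (1/5)·0 = 0.
The weights sum to 4/5.
So P(the ruby in chest 3 | the guide opened chest 2) = (1/5) / (4/5) = 1/4.

1/4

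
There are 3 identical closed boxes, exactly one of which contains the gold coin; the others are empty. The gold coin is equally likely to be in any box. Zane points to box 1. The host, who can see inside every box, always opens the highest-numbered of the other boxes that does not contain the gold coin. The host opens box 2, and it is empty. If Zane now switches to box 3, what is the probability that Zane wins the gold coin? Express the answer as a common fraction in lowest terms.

1

Apply Bayes' rule, conditioning on where the gold coin actually is.
If it is in box 1 (prior 1/3): the host would have opened box 3 instead, probability 0; weight (1/3)·0 = 0.
If it is in box 2 (prior 1/3): the host opened box 2, so this case is ruled out; weight (1/3)·0 = 0.
If it is in box 3 (prior 1/3): box 2 is the highest-numbered option available, probability 1; weight (1/3)·1 = 1/3.
The weights sum to 1/3.
So P(the gold coin in box 3 | the host opened box 2) = (1/3) / (1/3) = 1.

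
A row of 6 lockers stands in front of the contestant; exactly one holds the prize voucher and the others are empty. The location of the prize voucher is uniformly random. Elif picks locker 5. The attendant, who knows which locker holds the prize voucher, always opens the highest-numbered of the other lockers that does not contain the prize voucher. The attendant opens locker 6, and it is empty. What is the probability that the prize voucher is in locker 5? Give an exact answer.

Consider each possible location of the prize voucher in turn.
If it is in any of lockers 1, 2, 3, 4, and 5 (prior 1/6 each): locker 6 is the highest-numbered option available, probability 1; weight (1/6)·1 = 1/6 each.
If it is in locker 6 (prior 1/6): the attendant opened locker 6, so this case is ruled out; weight (1/6)·0 = 0.
The weights sum to 5/6.
So P(the prize voucher in locker 5 | the attendant opened locker 6) = (1/6) / (5/6) = 1/5.

1/5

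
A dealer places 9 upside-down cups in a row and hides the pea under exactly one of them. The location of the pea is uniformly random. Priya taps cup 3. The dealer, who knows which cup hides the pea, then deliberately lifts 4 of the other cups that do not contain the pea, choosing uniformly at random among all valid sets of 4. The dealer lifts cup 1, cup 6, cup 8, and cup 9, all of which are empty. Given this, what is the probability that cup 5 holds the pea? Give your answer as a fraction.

2/9

Apply Bayes' rule, conditioning on where the pea actually is.
If it is under any of cups 1, 6, 8, and 9 (prior 1/9 each): that cup was opened and seen not to hold the prize — ruled out; weight (1/9)·0 = 0 each.
If it is under any of cups 2, 4, 5, and 7 (prior 1/9 each): the dealer has 35 equally likely choices, so probability 1/35; weight (1/9)·(1/35) = 1/315 each.
If it is under cup 3 (prior 1/9): the dealer has 70 equally likely choices, so probability 1/70; weight (1/9)·(1/70) = 1/630.
The weights sum to 1/70.
So P(the pea under cup 5 | the dealer opened cup 1, cup 6, cup 8, and cup 9) = (1/315) / (1/70) = 2/9.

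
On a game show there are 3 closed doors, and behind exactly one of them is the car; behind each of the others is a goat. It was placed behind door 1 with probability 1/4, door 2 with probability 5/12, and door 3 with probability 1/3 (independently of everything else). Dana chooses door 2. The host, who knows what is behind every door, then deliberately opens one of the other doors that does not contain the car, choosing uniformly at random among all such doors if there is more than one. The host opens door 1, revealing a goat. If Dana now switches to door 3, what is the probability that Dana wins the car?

Consider each possible location of the car in turn.
If it is behind door 1 (prior 1/4): the host opened door 1, so this case is ruled out; weight (1/4)·0 = 0.
If it is behind door 2 (prior 5/12): the host has 2 equally likely choices, so probability 1/2; weight (5/12)·(1/2) = 5/24.
If it is behind door 3 (prior 1/3): the host has no choice, probability 1; weight (1/3)·1 = 1/3.
The weights sum to 13/24.
So P(the car behind door 3 | the host opened door 1) = (1/3) / (13/24) = 8/13.

8/13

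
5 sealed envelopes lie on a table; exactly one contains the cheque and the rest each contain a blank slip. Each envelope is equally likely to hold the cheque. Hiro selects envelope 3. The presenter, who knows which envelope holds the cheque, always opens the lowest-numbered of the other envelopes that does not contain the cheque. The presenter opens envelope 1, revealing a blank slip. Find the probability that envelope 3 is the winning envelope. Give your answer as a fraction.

Apply Bayes' rule, conditioning on where the cheque actually is.
If it is in envelope 1 (prior 1/5): the presenter opened envelope 1, so this case is ruled out; weight (1/5)·0 = 0.
If it is in any of envelopes 2, 3, 4, and 5 (prior 1/5 each): envelope 1 is the lowest-numbered option available, probability 1; weight (1/5)·1 = 1/5 each.
The weights sum to 4/5.
So P(the cheque in envelope 3 | the presenter opened envelope 1) = (1/5) / (4/5) = 1/4.

1/4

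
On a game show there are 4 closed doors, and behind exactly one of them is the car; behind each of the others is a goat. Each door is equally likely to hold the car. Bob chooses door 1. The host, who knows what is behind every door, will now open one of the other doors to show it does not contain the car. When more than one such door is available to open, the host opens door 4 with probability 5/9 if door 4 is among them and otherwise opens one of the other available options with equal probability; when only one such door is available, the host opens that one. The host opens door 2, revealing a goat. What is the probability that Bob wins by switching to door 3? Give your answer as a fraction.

8/21

Consider each possible location of the car in turn.
If it is behind door 1 (prior 1/4): door 4 is available but not opened; door 2 gets probability (1 − 5/9)/2 = 2/9; weight (1/4)·(2/9) = 1/18.
If it is behind door 2 (prior 1/4): the host opened door 2, so this case is ruled out; weight (1/4)·0 = 0.
If it is behind door 3 (prior 1/4): door 4 is available but not opened, probability 4/9; weight (1/4)·(4/9) = 1/9.
If it is behind door 4 (prior 1/4): door 4 holds the prize so is unavailable; the host chooses uniformly among the 2 others, probability 1/2; weight (1/4)·(1/2) = 1/8.
The weights sum to 7/24.
So P(the car behind door 3 | the host opened door 2) = (1/9) / (7/24) = 8/21.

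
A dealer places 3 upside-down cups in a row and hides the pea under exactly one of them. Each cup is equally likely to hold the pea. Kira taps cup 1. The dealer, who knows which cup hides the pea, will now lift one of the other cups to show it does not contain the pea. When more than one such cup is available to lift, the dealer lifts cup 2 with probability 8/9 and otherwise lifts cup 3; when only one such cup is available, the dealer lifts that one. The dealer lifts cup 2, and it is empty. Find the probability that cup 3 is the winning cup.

Condition on the true location of the pea.
If it is under cup 1 (prior 1/3): cup 2 is available, opened with probability 8/9; weight (1/3)·(8/9) = 8/27.
If it is under cup 2 (prior 1/3): the dealer opened cup 2, so this case is ruled out; weight (1/3)·0 = 0.
If it is under cup 3 (prior 1/3): only cup 2 is available, probability 1; weight (1/3)·1 = 1/3.
The weights sum to 17/27.
So P(the pea under cup 3 | the dealer opened cup 2) = (1/3) / (17/27) = 9/17.

9/17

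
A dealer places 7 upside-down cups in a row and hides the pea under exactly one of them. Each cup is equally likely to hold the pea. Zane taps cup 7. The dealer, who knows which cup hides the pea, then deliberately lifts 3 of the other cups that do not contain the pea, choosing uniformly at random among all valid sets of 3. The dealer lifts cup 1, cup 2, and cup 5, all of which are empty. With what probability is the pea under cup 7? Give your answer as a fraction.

Condition on the true location of the pea.
If it is under any of cups 1, 2, and 5 (prior 1/7 each): that cup was opened and seen not to hold the prize — ruled out; weight (1/7)·0 = 0 each.
If it is under any of cups 3, 4, and 6 (prior 1/7 each): the dealer has 10 equally likely choices, so probability 1/10; weight (1/7)·(1/10) = 1/70 each.
If it is under cup 7 (prior 1/7): the dealer has 20 equally likely choices, so probability 1/20; weight (1/7)·(1/20) = 1/140.
The weights sum to 1/20.
So P(the pea under cup 7 | the dealer opened cup 1, cup 2, and cup 5) = (1/140) / (1/20) = 1/7.

1/7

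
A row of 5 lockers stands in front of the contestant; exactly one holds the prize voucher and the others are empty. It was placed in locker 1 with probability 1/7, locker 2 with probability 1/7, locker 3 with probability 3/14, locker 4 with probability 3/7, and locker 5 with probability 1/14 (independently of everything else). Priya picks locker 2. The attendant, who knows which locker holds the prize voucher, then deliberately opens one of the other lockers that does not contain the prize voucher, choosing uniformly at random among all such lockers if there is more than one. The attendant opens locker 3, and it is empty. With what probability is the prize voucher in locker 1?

Consider each possible location of the prize voucher in turn.
If it is in locker 1 (prior 1/7): the attendant has 3 equally likely choices, so probability 1/3; weight (1/7)·(1/3) = 1/21.
If it is in locker 2 (prior 1/7): the attendant has 4 equally likely choices, so probability 1/4; weight (1/7)·(1/4) = 1/28.
If it is in locker 3 (prior 3/14): the attendant opened locker 3, so this case is ruled out; weight (3/14)·0 = 0.
If it is in locker 4 (prior 3/7): the attendant has 3 equally likely choices, so probability 1/3; weight (3/7)·(1/3) = 1/7.
If it is in locker 5 (prior 1/14): the attendant has 3 equally likely choices, so probability 1/3; weight (1/14)·(1/3) = 1/42.
The weights sum to 1/4.
So P(the prize voucher in locker 1 | the attendant opened locker 3) = (1/21) / (1/4) = 4/21.

4/21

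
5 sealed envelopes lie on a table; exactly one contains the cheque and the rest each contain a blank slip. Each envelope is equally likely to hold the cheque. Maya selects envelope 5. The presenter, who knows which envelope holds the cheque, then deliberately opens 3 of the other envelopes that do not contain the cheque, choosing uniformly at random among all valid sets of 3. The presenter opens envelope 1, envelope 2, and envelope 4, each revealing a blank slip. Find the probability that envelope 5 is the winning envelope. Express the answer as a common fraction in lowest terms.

1/5

Apply Bayes' rule, conditioning on where the cheque actually is.
If it is in any of envelopes 1, 2, and 4 (prior 1/5 each): that envelope was opened and seen not to hold the prize — ruled out; weight (1/5)·0 = 0 each.
If it is in envelope 3 (prior 1/5): the presenter has no choice, probability 1; weight (1/5)·1 = 1/5.
If it is in envelope 5 (prior 1/5): the presenter has 4 equally likely choices, so probability 1/4; weight (1/5)·(1/4) = 1/20.
The weights sum to 1/4.
So P(the cheque in envelope 5 | the presenter opened envelope 1, envelope 2, and envelope 4) = (1/20) / (1/4) = 1/5.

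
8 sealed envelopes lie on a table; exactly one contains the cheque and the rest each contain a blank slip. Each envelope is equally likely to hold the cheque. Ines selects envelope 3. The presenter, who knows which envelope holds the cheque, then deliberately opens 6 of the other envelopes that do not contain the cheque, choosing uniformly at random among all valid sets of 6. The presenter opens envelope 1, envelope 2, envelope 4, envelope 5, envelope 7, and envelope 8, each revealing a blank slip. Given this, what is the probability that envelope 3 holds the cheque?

Consider each possible location of the cheque in turn.
If it is in any of envelopes 1, 2, 4, 5, 7, and 8 (prior 1/8 each): that envelope was opened and seen not to hold the prize — ruled out; weight (1/8)·0 = 0 each.
If it is in envelope 3 (prior 1/8): the presenter has 7 equally likely choices, so probability 1/7; weight (1/8)·(1/7) = 1/56.
If it is in envelope 6 (prior 1/8): the presenter has no choice, probability 1; weight (1/8)·1 = 1/8.
The weights sum to 1/7.
So P(the cheque in envelope 3 | the presenter opened envelope 1, envelope 2, envelope 4, envelope 5, envelope 7, and envelope 8) = (1/56) / (1/7) = 1/8.

1/8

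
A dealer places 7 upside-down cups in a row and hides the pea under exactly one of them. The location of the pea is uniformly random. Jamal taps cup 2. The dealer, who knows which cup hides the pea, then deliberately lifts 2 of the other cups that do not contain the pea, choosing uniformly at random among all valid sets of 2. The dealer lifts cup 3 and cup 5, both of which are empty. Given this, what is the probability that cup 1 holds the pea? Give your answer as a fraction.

Apply Bayes' rule, conditioning on where the pea actually is.
If it is under any of cups 1, 4, 6, and 7 (prior 1/7 each): the dealer has 10 equally likely choices, so probability 1/10; weight (1/7)·(1/10) = 1/70 each.
If it is under cup 2 (prior 1/7): the dealer has 15 equally likely choices, so probability 1/15; weight (1/7)·(1/15) = 1/105.
If it is under either of cups 3 and 5 (prior 1/7 each): that cup was opened and seen not to hold the prize — ruled out; weight (1/7)·0 = 0 each.
The weights sum to 1/15.
So P(the pea under cup 1 | the dealer opened cup 3 and cup 5) = (1/70) / (1/15) = 3/14.

3/14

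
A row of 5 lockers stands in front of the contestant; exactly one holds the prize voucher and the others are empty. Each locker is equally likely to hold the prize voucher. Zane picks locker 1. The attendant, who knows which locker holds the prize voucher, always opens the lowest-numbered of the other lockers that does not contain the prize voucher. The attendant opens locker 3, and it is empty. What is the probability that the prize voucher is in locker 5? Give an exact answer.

Condition on the true location of the prize voucher.
If it is in any of lockers 1, 4, and 5 (prior 1/5 each): the attendant would have opened locker 2 instead, probability 0; weight (1/5)·0 = 0 each.
If it is in locker 2 (prior 1/5): locker 3 is the lowest-numbered option available, probability 1; weight (1/5)·1 = 1/5.
If it is in locker 3 (prior 1/5): the attendant opened locker 3, so this case is ruled out; weight (1/5)·0 = 0.
The weights sum to 1/5.
So P(the prize voucher in locker 5 | the attendant opened locker 3) = 0 / (1/5) = 0.

0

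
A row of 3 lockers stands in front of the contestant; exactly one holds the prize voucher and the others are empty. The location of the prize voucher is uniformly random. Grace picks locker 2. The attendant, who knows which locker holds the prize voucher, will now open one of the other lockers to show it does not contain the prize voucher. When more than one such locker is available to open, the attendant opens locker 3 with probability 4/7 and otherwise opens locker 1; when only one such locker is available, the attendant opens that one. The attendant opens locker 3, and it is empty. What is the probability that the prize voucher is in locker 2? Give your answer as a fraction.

4/11

Condition on the true location of the prize voucher.
If it is in locker 1 (prior 1/3): only locker 3 is available, probability 1; weight (1/3)·1 = 1/3.
If it is in locker 2 (prior 1/3): locker 3 is available, opened with probability 4/7; weight (1/3)·(4/7) = 4/21.
If it is in locker 3 (prior 1/3): the attendant opened locker 3, so this case is ruled out; weight (1/3)·0 = 0.
The weights sum to 11/21.
So P(the prize voucher in locker 2 | the attendant opened locker 3) = (4/21) / (11/21) = 4/11.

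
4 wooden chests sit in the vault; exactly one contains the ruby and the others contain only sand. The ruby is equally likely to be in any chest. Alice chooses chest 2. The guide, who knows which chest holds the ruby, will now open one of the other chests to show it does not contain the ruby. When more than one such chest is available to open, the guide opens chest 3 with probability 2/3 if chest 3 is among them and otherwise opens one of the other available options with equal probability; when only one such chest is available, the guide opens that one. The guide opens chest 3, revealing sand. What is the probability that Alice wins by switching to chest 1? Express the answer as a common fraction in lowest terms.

1/3

Consider each possible location of the ruby in turn.
If it is in any of chests 1, 2, and 4 (prior 1/4 each): chest 3 is available, opened with probability 2/3; weight (1/4)·(2/3) = 1/6 each.
If it is in chest 3 (prior 1/4): the guide opened chest 3, so this case is ruled out; weight (1/4)·0 = 0.
The weights sum to 1/2.
So P(the ruby in chest 1 | the guide opened chest 3) = (1/6) / (1/2) = 1/3.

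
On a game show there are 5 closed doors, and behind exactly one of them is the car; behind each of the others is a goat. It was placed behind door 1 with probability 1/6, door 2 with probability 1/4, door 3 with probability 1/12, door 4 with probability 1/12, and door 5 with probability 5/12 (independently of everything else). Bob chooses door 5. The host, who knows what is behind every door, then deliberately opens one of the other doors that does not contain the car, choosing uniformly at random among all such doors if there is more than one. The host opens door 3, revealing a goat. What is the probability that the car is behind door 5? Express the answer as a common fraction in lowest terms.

Consider each possible location of the car in turn.
If it is behind door 1 (prior 1/6): the host has 3 equally likely choices, so probability 1/3; weight (1/6)·(1/3) = 1/18.
If it is behind door 2 (prior 1/4): the host has 3 equally likely choices, so probability 1/3; weight (1/4)·(1/3) = 1/12.
If it is behind door 3 (prior 1/12): the host opened door 3, so this case is ruled out; weight (1/12)·0 = 0.
If it is behind door 4 (prior 1/12): the host has 3 equally likely choices, so probability 1/3; weight (1/12)·(1/3) = 1/36.
If it is behind door 5 (prior 5/12): the host has 4 equally likely choices, so probability 1/4; weight (5/12)·(1/4) = 5/48.
The weights sum to 13/48.
So P(the car behind door 5 | the host opened door 3) = (5/48) / (13/48) = 5/13.

5/13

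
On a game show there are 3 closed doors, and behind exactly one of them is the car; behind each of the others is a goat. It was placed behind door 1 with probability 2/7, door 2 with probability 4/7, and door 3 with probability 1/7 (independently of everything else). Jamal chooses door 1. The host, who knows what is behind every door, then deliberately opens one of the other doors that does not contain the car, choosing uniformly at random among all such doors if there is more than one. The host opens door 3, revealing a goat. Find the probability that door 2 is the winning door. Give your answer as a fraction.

Condition on the true location of the car.
If it is behind door 1 (prior 2/7): the host has 2 equally likely choices, so probability 1/2; weight (2/7)·(1/2) = 1/7.
If it is behind door 2 (prior 4/7): the host has no choice, probability 1; weight (4/7)·1 = 4/7.
If it is behind door 3 (prior 1/7): the host opened door 3, so this case is ruled out; weight (1/7)·0 = 0.
The weights sum to 5/7.
So P(the car behind door 2 | the host opened door 3) = (4/7) / (5/7) = 4/5.

4/5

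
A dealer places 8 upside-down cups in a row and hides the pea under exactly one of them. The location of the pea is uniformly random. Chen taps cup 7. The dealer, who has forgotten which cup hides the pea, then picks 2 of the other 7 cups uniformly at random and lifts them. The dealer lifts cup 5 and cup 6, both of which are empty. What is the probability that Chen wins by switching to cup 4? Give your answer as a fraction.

Consider each possible location of the pea in turn.
If it is under any of cups 1, 2, 3, 4, 7, and 8 (prior 1/8 each): the dealer picks exactly this set with probability 1/21 regardless, and none is the prize; weight (1/8)·(1/21) = 1/168 each.
If it is under either of cups 5 and 6 (prior 1/8 each): that cup was opened and seen not to hold the prize — ruled out; weight (1/8)·0 = 0 each.
The weights sum to 1/28.
So P(the pea under cup 4 | the dealer opened cup 5 and cup 6) = (1/168) / (1/28) = 1/6.

1/6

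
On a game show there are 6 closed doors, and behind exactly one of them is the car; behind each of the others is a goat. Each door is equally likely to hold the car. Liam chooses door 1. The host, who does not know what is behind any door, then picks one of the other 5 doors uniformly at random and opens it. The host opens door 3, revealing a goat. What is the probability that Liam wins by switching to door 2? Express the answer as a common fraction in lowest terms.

1/5

Apply Bayes' rule, conditioning on where the car actually is.
If it is behind any of doors 1, 2, 4, 5, and 6 (prior 1/6 each): the host picks door 3 with probability 1/5 regardless, and it is not the prize; weight (1/6)·(1/5) = 1/30 each.
If it is behind door 3 (prior 1/6): the host opened door 3, so this case is ruled out; weight (1/6)·0 = 0.
The weights sum to 1/6.
So P(the car behind door 2 | the host opened door 3) = (1/30) / (1/6) = 1/5.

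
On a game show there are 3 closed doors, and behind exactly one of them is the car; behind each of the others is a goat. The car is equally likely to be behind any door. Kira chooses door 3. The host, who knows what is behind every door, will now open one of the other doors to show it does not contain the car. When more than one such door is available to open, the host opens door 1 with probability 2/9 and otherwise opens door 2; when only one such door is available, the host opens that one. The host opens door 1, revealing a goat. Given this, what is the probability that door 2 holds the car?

Condition on the true location of the car.
If it is behind door 1 (prior 1/3): the host opened door 1, so this case is ruled out; weight (1/3)·0 = 0.
If it is behind door 2 (prior 1/3): only door 1 is available, probability 1; weight (1/3)·1 = 1/3.
If it is behind door 3 (prior 1/3): door 1 is available, opened with probability 2/9; weight (1/3)·(2/9) = 2/27.
The weights sum to 11/27.
So P(the car behind door 2 | the host opened door 1) = (1/3) / (11/27) = 9/11.

9/11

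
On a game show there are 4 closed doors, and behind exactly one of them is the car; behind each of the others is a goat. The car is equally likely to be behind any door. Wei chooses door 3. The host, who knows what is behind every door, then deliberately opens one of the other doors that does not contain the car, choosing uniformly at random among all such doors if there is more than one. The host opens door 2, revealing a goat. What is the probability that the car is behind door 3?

1/4

Consider each possible location of the car in turn.
If it is behind either of doors 1 and 4 (prior 1/4 each): the host has 2 equally likely choices, so probability 1/2; weight (1/4)·(1/2) = 1/8 each.
If it is behind door 2 (prior 1/4): the host opened door 2, so this case is ruled out; weight (1/4)·0 = 0.
If it is behind door 3 (prior 1/4): the host has 3 equally likely choices, so probability 1/3; weight (1/4)·(1/3) = 1/12.
The weights sum to 1/3.
So P(the car behind door 3 | the host opened door 2) = (1/12) / (1/3) = 1/4.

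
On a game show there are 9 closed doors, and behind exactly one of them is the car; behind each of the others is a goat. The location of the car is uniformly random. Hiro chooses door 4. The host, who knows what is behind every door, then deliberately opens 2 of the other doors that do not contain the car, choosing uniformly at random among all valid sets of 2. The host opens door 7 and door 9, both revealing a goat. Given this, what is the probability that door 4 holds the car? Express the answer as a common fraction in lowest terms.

1/9

Apply Bayes' rule, conditioning on where the car actually is.
If it is behind any of doors 1, 2, 3, 5, 6, and 8 (prior 1/9 each): the host has 21 equally likely choices, so probability 1/21; weight (1/9)·(1/21) = 1/189 each.
If it is behind door 4 (prior 1/9): the host has 28 equally likely choices, so probability 1/28; weight (1/9)·(1/28) = 1/252.
If it is behind either of doors 7 and 9 (prior 1/9 each): that door was opened and seen not to hold the prize — ruled out; weight (1/9)·0 = 0 each.
The weights sum to 1/28.
So P(the car behind door 4 | the host opened door 7 and door 9) = (1/252) / (1/28) = 1/9.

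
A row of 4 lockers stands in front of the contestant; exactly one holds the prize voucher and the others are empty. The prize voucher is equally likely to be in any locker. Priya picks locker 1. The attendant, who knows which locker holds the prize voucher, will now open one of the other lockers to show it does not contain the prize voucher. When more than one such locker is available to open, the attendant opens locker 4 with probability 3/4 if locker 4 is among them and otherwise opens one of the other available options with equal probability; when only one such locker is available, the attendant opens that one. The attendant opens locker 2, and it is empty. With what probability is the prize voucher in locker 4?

Condition on the true location of the prize voucher.
If it is in locker 1 (prior 1/4): locker 4 is available but not opened; locker 2 gets probability (1 − 3/4)/2 = 1/8; weight (1/4)·(1/8) = 1/32.
If it is in locker 2 (prior 1/4): the attendant opened locker 2, so this case is ruled out; weight (1/4)·0 = 0.
If it is in locker 3 (prior 1/4): locker 4 is available but not opened, probability 1/4; weight (1/4)·(1/4) = 1/16.
If it is in locker 4 (prior 1/4): locker 4 holds the prize so is unavailable; the attendant chooses uniformly among the 2 others, probability 1/2; weight (1/4)·(1/2) = 1/8.
The weights sum to 7/32.
So P(the prize voucher in locker 4 | the attendant opened locker 2) = (1/8) / (7/32) = 4/7.

4/7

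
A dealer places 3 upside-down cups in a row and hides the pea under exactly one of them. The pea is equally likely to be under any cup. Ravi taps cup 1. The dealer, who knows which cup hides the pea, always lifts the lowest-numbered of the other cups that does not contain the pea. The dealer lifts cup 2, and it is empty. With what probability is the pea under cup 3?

Apply Bayes' rule, conditioning on where the pea actually is.
If it is under either of cups 1 and 3 (prior 1/3 each): cup 2 is the lowest-numbered option available, probability 1; weight (1/3)·1 = 1/3 each.
If it is under cup 2 (prior 1/3): the dealer opened cup 2, so this case is ruled out; weight (1/3)·0 = 0.
The weights sum to 2/3.
So P(the pea under cup 3 | the dealer opened cup 2) = (1/3) / (2/3) = 1/2.

1/2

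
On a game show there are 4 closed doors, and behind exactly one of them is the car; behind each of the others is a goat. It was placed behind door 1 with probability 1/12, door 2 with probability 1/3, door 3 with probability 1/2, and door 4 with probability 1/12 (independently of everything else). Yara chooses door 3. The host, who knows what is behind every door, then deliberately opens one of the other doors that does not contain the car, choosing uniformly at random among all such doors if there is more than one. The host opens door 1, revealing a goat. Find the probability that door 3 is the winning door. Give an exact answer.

Consider each possible location of the car in turn.
If it is behind door 1 (prior 1/12): the host opened door 1, so this case is ruled out; weight (1/12)·0 = 0.
If it is behind door 2 (prior 1/3): the host has 2 equally likely choices, so probability 1/2; weight (1/3)·(1/2) = 1/6.
If it is behind door 3 (prior 1/2): the host has 3 equally likely choices, so probability 1/3; weight (1/2)·(1/3) = 1/6.
If it is behind door 4 (prior 1/12): the host has 2 equally likely choices, so probability 1/2; weight (1/12)·(1/2) = 1/24.
The weights sum to 3/8.
So P(the car behind door 3 | the host opened door 1) = (1/6) / (3/8) = 4/9.

4/9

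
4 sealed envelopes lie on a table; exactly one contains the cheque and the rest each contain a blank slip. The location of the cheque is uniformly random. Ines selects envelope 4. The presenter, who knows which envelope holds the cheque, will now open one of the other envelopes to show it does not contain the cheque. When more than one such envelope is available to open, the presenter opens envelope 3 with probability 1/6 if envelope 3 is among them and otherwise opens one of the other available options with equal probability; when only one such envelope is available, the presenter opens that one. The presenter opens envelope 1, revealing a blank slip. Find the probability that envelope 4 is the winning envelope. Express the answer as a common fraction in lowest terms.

Apply Bayes' rule, conditioning on where the cheque actually is.
If it is in envelope 1 (prior 1/4): the presenter opened envelope 1, so this case is ruled out; weight (1/4)·0 = 0.
If it is in envelope 2 (prior 1/4): envelope 3 is available but not opened, probability 5/6; weight (1/4)·(5/6) = 5/24.
If it is in envelope 3 (prior 1/4): envelope 3 holds the prize so is unavailable; the presenter chooses uniformly among the 2 others, probability 1/2; weight (1/4)·(1/2) = 1/8.
If it is in envelope 4 (prior 1/4): envelope 3 is available but not opened; envelope 1 gets probability (1 − 1/6)/2 = 5/12; weight (1/4)·(5/12) = 5/48.
The weights sum to 7/16.
So P(the cheque in envelope 4 | the presenter opened envelope 1) = (5/48) / (7/16) = 5/21.

5/21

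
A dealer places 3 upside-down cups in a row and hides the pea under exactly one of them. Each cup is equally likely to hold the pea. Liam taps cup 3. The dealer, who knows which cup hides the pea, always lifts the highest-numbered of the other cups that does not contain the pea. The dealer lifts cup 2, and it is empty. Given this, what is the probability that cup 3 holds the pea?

Consider each possible location of the pea in turn.
If it is under either of cups 1 and 3 (prior 1/3 each): cup 2 is the highest-numbered option available, probability 1; weight (1/3)·1 = 1/3 each.
If it is under cup 2 (prior 1/3): the dealer opened cup 2, so this case is ruled out; weight (1/3)·0 = 0.
The weights sum to 2/3.
So P(the pea under cup 3 | the dealer opened cup 2) = (1/3) / (2/3) = 1/2.

1/2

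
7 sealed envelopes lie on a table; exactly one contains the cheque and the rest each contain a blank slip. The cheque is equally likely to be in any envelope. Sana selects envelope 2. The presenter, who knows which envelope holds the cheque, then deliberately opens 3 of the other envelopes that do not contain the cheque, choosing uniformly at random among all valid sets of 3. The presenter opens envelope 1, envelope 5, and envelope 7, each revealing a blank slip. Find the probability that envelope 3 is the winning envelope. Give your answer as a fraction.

Consider each possible location of the cheque in turn.
If it is in any of envelopes 1, 5, and 7 (prior 1/7 each): that envelope was opened and seen not to hold the prize — ruled out; weight (1/7)·0 = 0 each.
If it is in envelope 2 (prior 1/7): the presenter has 20 equally likely choices, so probability 1/20; weight (1/7)·(1/20) = 1/140.
If it is in any of envelopes 3, 4, and 6 (prior 1/7 each): the presenter has 10 equally likely choices, so probability 1/10; weight (1/7)·(1/10) = 1/70 each.
The weights sum to 1/20.
So P(the cheque in envelope 3 | the presenter opened envelope 1, envelope 5, and envelope 7) = (1/70) / (1/20) = 2/7.

2/7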